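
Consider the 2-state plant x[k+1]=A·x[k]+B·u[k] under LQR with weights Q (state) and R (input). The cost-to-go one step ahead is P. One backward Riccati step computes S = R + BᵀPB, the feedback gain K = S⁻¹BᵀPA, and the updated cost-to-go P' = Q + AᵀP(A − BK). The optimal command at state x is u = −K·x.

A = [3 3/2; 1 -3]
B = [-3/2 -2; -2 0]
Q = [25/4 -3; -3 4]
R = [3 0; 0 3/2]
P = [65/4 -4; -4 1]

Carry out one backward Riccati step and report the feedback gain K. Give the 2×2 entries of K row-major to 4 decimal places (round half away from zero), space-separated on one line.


BᵀP = [-16.3750 4.0000; -32.5000 8.0000]
S = R + BᵀPB = [3 0; 0 3/2] + [16.5625 32.7500; 32.7500 65.0000] = [19.5625 32.7500; 32.7500 66.5000]
BᵀPA = [-45.1250 -36.5625; -89.5000 -72.7500]
K = S⁻¹·BᵀPA = [-0.3052 -0.2139; -1.1956 -0.9886]
A−BK = [0.1511 -0.7981; 0.3896 -3.4278]
AᵀP(A−BK) = [2.4753 1.9892; 1.9892 1.8180]
P' = Q + AᵀP(A−BK) = [8.7253 -1.0108; -1.0108 5.8180]
tr(P') = 14.5433

-0.3052 -0.2139 -1.1956 -0.9886


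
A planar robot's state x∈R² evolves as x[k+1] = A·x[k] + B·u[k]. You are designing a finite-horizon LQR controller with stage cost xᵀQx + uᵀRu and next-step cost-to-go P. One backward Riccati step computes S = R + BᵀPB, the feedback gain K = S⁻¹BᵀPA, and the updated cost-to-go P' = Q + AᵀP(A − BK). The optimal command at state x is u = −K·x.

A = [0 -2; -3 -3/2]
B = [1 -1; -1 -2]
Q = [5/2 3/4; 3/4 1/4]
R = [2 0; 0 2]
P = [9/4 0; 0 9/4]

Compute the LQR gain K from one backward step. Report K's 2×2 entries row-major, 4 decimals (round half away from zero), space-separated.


0.7286 -0.4961 0.8951 0.9333

BᵀP = [2.2500 -2.2500; -2.2500 -4.5000]
S = R + BᵀPB = [2 0; 0 2] + [4.5000 2.2500; 2.2500 11.2500] = [6.5000 2.2500; 2.2500 13.2500]
BᵀPA = [6.7500 -1.1250; 13.5000 11.2500]
K = S⁻¹·BᵀPA = [0.7286 -0.4961; 0.8951 0.9333]
A−BK = [0.1665 -0.5705; -0.4811 -0.1295]
AᵀP(A−BK) = [3.2475 0.8743; 0.8743 3.0046]
P' = Q + AᵀP(A−BK) = [5.7475 1.6243; 1.6243 3.2546]
tr(P') = 9.0021


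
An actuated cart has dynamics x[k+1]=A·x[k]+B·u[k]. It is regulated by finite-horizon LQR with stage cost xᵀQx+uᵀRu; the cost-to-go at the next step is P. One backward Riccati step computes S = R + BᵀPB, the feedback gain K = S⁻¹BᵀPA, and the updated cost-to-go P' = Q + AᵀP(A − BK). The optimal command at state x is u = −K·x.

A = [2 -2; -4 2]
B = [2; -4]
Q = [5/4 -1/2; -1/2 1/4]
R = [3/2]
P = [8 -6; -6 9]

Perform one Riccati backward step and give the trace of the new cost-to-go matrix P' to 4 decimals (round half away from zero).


5.7340

BᵀP = [40.0000 -48.0000]
S = R + BᵀPB = [3/2] + [272.0000] = [273.5000]
BᵀPA = [272.0000 -176.0000]
K = S⁻¹·BᵀPA = [0.9945 -0.6435]
A−BK = [0.0110 -0.7130; -0.0219 -0.5740]
AᵀP(A−BK) = [1.4918 -0.9653; -0.9653 2.7422]
P' = Q + AᵀP(A−BK) = [2.7418 -1.4653; -1.4653 2.9922]
tr(P') = 5.7340


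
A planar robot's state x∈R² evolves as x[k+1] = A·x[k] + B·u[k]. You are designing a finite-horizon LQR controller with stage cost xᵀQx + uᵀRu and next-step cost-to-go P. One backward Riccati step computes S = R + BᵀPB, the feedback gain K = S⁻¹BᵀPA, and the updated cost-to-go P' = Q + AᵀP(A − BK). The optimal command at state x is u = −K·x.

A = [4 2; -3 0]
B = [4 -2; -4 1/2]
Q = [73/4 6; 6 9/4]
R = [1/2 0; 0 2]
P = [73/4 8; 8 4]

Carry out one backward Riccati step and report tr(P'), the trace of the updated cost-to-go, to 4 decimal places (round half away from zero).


23.6146

BᵀP = [41.0000 16.0000; -32.5000 -14.0000]
S = R + BᵀPB = [1/2 0; 0 2] + [100.0000 -74.0000; -74.0000 58.0000] = [100.5000 -74.0000; -74.0000 60.0000]
BᵀPA = [116.0000 82.0000; -88.0000 -65.0000]
K = S⁻¹·BᵀPA = [0.8087 0.1986; -0.4693 -0.8384]
A−BK = [-0.1733 -0.4711; 0.4693 1.2134]
AᵀP(A−BK) = [0.8953 1.1841; 1.1841 2.2193]
P' = Q + AᵀP(A−BK) = [19.1453 7.1841; 7.1841 4.4693]
tr(P') = 23.6146


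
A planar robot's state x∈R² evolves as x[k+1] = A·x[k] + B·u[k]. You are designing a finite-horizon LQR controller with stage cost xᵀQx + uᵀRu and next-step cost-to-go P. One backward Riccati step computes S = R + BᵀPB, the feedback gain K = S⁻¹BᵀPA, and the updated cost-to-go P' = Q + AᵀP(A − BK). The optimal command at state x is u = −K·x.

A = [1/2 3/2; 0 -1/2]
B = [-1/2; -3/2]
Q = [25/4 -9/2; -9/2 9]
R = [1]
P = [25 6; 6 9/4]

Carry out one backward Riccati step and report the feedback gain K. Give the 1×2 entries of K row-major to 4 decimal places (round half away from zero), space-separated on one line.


BᵀP = [-21.5000 -6.3750]
S = R + BᵀPB = [1] + [20.3125] = [21.3125]
BᵀPA = [-10.7500 -29.0625]
K = S⁻¹·BᵀPA = [-0.5044 -1.3636]
A−BK = [0.2478 0.8182; -0.7566 -2.5455]
AᵀP(A−BK) = [0.8277 2.5909; 2.5909 8.1818]
P' = Q + AᵀP(A−BK) = [7.0777 -1.9091; -1.9091 17.1818]
tr(P') = 24.2595

-0.5044 -1.3636


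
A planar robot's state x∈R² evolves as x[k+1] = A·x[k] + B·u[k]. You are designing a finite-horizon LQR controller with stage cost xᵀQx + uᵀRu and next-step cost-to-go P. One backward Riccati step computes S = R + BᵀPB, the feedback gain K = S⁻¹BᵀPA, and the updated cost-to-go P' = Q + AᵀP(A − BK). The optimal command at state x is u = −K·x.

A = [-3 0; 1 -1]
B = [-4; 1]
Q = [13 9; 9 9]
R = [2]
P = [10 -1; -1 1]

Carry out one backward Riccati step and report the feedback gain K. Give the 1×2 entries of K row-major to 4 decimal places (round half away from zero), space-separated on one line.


BᵀP = [-41.0000 5.0000]
S = R + BᵀPB = [2] + [169.0000] = [171.0000]
BᵀPA = [128.0000 -5.0000]
K = S⁻¹·BᵀPA = [0.7485 -0.0292]
A−BK = [-0.0058 -0.1170; 0.2515 -0.9708]
AᵀP(A−BK) = [1.1871 -0.2573; -0.2573 0.8538]
P' = Q + AᵀP(A−BK) = [14.1871 8.7427; 8.7427 9.8538]
tr(P') = 24.0409

0.7485 -0.0292


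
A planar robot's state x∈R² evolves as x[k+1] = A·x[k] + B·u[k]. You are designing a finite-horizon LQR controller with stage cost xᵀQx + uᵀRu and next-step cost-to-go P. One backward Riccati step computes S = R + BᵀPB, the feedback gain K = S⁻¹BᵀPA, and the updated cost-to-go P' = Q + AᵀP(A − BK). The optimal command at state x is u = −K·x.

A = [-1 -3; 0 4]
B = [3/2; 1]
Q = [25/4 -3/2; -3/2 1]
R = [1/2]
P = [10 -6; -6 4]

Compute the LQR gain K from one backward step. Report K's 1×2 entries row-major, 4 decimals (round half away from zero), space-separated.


-1.0000 -5.2222

BᵀP = [9.0000 -5.0000]
S = R + BᵀPB = [1/2] + [8.5000] = [9.0000]
BᵀPA = [-9.0000 -47.0000]
K = S⁻¹·BᵀPA = [-1.0000 -5.2222]
A−BK = [0.5000 4.8333; 1.0000 9.2222]
AᵀP(A−BK) = [1.0000 7.0000; 7.0000 52.5556]
P' = Q + AᵀP(A−BK) = [7.2500 5.5000; 5.5000 53.5556]
tr(P') = 60.8056


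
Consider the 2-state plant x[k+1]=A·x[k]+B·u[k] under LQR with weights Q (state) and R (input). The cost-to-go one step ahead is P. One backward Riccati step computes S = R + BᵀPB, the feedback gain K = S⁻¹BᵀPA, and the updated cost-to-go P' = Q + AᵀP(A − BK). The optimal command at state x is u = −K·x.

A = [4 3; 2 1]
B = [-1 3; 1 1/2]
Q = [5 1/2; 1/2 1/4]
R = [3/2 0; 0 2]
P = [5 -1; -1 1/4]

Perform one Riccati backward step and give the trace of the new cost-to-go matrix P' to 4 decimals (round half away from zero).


9.3811

BᵀP = [-6.0000 1.2500; 14.5000 -2.8750]
S = R + BᵀPB = [3/2 0; 0 2] + [7.2500 -17.3750; -17.3750 42.0625] = [8.7500 -17.3750; -17.3750 44.0625]
BᵀPA = [-21.5000 -16.7500; 52.2500 40.6250]
K = S⁻¹·BᵀPA = [-0.4722 -0.3848; 0.9996 0.7703]
A−BK = [0.5290 0.3044; 1.9724 0.9996]
AᵀP(A−BK) = [2.6179 1.9813; 1.9813 1.5133]
P' = Q + AᵀP(A−BK) = [7.6179 2.4813; 2.4813 1.7633]
tr(P') = 9.3811


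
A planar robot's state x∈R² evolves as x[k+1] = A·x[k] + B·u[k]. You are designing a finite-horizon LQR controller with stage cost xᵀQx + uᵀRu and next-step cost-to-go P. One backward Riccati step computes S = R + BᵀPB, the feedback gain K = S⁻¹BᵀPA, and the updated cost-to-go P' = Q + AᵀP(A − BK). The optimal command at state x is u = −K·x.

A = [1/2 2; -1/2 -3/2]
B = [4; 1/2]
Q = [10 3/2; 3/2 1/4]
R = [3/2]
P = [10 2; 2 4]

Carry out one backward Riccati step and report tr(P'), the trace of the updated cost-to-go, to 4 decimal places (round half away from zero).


BᵀP = [41.0000 10.0000]
S = R + BᵀPB = [3/2] + [169.0000] = [170.5000]
BᵀPA = [15.5000 67.0000]
K = S⁻¹·BᵀPA = [0.0909 0.3930]
A−BK = [0.1364 0.4282; -0.5455 -1.6965]
AᵀP(A−BK) = [1.0909 3.4091; 3.4091 10.6716]
P' = Q + AᵀP(A−BK) = [11.0909 4.9091; 4.9091 10.9216]
tr(P') = 22.0125

22.0125


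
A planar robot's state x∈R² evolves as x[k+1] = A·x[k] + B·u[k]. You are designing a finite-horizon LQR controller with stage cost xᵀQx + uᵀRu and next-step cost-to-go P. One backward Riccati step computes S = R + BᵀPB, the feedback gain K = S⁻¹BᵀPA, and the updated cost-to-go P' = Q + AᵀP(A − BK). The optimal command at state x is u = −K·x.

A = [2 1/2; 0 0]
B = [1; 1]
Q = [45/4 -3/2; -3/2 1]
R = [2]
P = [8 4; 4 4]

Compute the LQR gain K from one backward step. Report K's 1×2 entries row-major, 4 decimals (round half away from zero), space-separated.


BᵀP = [12.0000 8.0000]
S = R + BᵀPB = [2] + [20.0000] = [22.0000]
BᵀPA = [24.0000 6.0000]
K = S⁻¹·BᵀPA = [1.0909 0.2727]
A−BK = [0.9091 0.2273; -1.0909 -0.2727]
AᵀP(A−BK) = [5.8182 1.4545; 1.4545 0.3636]
P' = Q + AᵀP(A−BK) = [17.0682 -0.0455; -0.0455 1.3636]
tr(P') = 18.4318

1.0909 0.2727


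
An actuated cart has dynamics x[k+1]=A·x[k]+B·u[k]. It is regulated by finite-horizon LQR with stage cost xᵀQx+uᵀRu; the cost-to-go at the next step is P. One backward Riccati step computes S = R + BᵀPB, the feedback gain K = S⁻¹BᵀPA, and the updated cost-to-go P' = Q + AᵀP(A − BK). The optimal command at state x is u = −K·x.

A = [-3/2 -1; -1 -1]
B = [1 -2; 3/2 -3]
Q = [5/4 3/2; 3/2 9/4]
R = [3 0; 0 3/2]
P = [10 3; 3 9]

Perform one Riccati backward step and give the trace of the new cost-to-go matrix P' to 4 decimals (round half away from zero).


7.7605

BᵀP = [14.5000 16.5000; -29.0000 -33.0000]
S = R + BᵀPB = [3 0; 0 3/2] + [39.2500 -78.5000; -78.5000 157.0000] = [42.2500 -78.5000; -78.5000 158.5000]
BᵀPA = [-38.2500 -31.0000; 76.5000 62.0000]
K = S⁻¹·BᵀPA = [-0.1074 -0.0870; 0.4295 0.3481]
A−BK = [-0.5337 -0.2168; 0.4495 0.1747]
AᵀP(A−BK) = [3.5384 1.5442; 1.5442 0.7221]
P' = Q + AᵀP(A−BK) = [4.7884 3.0442; 3.0442 2.9721]
tr(P') = 7.7605


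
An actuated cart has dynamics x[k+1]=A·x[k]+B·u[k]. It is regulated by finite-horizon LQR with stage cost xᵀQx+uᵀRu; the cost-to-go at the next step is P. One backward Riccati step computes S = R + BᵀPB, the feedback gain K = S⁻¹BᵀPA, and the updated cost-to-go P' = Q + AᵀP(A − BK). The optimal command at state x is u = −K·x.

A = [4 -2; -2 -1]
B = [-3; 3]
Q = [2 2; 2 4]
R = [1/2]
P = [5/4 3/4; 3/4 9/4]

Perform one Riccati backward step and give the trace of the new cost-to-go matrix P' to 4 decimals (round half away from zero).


20.9662

BᵀP = [-1.5000 4.5000]
S = R + BᵀPB = [1/2] + [18.0000] = [18.5000]
BᵀPA = [-15.0000 -1.5000]
K = S⁻¹·BᵀPA = [-0.8108 -0.0811]
A−BK = [1.5676 -2.2432; 0.4324 -0.7568]
AᵀP(A−BK) = [4.8378 -6.7162; -6.7162 10.1284]
P' = Q + AᵀP(A−BK) = [6.8378 -4.7162; -4.7162 14.1284]
tr(P') = 20.9662


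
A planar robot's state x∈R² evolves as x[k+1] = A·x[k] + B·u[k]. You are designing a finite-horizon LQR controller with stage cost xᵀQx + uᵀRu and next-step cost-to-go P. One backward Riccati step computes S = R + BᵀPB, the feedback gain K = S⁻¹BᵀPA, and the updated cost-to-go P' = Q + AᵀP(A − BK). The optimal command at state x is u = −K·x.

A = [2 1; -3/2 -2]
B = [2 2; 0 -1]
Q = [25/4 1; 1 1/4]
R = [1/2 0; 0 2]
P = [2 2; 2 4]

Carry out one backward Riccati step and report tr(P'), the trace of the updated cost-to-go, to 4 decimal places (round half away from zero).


BᵀP = [4.0000 4.0000; 2.0000 0.0000]
S = R + BᵀPB = [1/2 0; 0 2] + [8.0000 4.0000; 4.0000 4.0000] = [8.5000 4.0000; 4.0000 6.0000]
BᵀPA = [2.0000 -4.0000; 4.0000 2.0000]
K = S⁻¹·BᵀPA = [-0.1143 -0.9143; 0.7429 0.9429]
A−BK = [0.7429 0.9429; -0.7571 -1.0571]
AᵀP(A−BK) = [2.2571 3.0571; 3.0571 4.4571]
P' = Q + AᵀP(A−BK) = [8.5071 4.0571; 4.0571 4.7071]
tr(P') = 13.2143

13.2143


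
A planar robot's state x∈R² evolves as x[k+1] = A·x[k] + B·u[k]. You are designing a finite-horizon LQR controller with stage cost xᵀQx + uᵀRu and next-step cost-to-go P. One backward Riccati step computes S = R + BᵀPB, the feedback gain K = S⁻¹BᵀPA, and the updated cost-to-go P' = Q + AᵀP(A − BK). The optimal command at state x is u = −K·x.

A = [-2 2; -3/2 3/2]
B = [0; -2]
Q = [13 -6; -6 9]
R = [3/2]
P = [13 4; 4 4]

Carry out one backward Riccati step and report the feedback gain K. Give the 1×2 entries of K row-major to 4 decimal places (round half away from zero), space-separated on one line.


BᵀP = [-8.0000 -8.0000]
S = R + BᵀPB = [3/2] + [16.0000] = [17.5000]
BᵀPA = [28.0000 -28.0000]
K = S⁻¹·BᵀPA = [1.6000 -1.6000]
A−BK = [-2.0000 2.0000; 1.7000 -1.7000]
AᵀP(A−BK) = [40.2000 -40.2000; -40.2000 40.2000]
P' = Q + AᵀP(A−BK) = [53.2000 -46.2000; -46.2000 49.2000]
tr(P') = 102.4000

1.6000 -1.6000


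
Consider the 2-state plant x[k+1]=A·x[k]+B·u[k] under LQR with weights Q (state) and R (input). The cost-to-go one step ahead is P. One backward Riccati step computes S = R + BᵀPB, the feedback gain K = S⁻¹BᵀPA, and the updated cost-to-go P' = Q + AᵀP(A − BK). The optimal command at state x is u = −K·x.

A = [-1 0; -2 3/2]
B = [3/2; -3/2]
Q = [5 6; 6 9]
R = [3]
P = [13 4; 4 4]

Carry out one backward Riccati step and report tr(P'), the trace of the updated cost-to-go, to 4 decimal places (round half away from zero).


60.1613

BᵀP = [13.5000 0.0000]
S = R + BᵀPB = [3] + [20.2500] = [23.2500]
BᵀPA = [-13.5000 0.0000]
K = S⁻¹·BᵀPA = [-0.5806 0.0000]
A−BK = [-0.1290 0.0000; -2.8710 1.5000]
AᵀP(A−BK) = [37.1613 -18.0000; -18.0000 9.0000]
P' = Q + AᵀP(A−BK) = [42.1613 -12.0000; -12.0000 18.0000]
tr(P') = 60.1613


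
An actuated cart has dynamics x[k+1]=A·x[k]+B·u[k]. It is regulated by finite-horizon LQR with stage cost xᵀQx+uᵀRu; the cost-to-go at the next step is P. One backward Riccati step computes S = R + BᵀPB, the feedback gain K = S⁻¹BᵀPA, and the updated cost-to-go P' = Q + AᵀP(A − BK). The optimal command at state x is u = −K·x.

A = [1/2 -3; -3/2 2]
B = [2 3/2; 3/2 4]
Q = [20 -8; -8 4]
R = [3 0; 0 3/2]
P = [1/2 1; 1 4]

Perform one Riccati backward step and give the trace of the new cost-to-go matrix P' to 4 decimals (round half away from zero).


27.1627

BᵀP = [2.5000 8.0000; 4.7500 17.5000]
S = R + BᵀPB = [3 0; 0 3/2] + [17.0000 35.7500; 35.7500 77.1250] = [20.0000 35.7500; 35.7500 78.6250]
BᵀPA = [-10.7500 8.5000; -23.8750 20.7500]
K = S⁻¹·BᵀPA = [0.0282 -0.2496; -0.3165 0.3774]
A−BK = [0.9183 -3.0669; -0.2764 0.8648]
AᵀP(A−BK) = [0.3722 -0.9227; -0.9227 2.7905]
P' = Q + AᵀP(A−BK) = [20.3722 -8.9227; -8.9227 6.7905]
tr(P') = 27.1627


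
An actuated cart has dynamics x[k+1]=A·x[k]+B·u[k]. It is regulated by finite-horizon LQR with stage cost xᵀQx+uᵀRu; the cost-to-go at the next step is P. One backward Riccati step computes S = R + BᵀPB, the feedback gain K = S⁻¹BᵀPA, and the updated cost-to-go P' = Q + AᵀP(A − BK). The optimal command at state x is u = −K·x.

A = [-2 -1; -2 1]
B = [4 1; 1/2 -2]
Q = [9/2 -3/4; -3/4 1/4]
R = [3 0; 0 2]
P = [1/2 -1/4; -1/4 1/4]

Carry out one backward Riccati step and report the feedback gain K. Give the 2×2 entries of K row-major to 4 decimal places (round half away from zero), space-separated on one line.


BᵀP = [1.8750 -0.8750; 1.0000 -0.7500]
S = R + BᵀPB = [3 0; 0 2] + [7.0625 3.6250; 3.6250 2.5000] = [10.0625 3.6250; 3.6250 4.5000]
BᵀPA = [-2.0000 -2.7500; -0.5000 -1.7500]
K = S⁻¹·BᵀPA = [-0.2236 -0.1877; 0.0690 -0.2377]
A−BK = [-1.1745 -0.0117; -1.7501 0.6184]
AᵀP(A−BK) = [0.5873 0.0058; 0.0058 0.3179]
P' = Q + AᵀP(A−BK) = [5.0873 -0.7442; -0.7442 0.5679]
tr(P') = 5.6552

-0.2236 -0.1877 0.0690 -0.2377


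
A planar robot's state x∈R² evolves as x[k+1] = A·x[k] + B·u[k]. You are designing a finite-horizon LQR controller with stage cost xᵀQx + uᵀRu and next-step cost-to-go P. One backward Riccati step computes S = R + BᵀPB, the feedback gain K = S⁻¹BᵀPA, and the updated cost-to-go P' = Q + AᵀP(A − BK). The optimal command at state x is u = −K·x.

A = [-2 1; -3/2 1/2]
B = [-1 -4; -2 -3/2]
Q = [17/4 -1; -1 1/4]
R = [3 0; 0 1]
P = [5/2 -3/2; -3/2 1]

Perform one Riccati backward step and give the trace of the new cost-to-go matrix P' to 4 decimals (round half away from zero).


4.7599

BᵀP = [0.5000 -0.5000; -7.7500 4.5000]
S = R + BᵀPB = [3 0; 0 1] + [0.5000 -1.2500; -1.2500 24.2500] = [3.5000 -1.2500; -1.2500 25.2500]
BᵀPA = [-0.2500 0.2500; 8.7500 -5.5000]
K = S⁻¹·BᵀPA = [0.0533 -0.0065; 0.3492 -0.2181]
A−BK = [-0.5500 0.1210; -0.8697 0.1598]
AᵀP(A−BK) = [0.2081 -0.0929; -0.0929 0.0518]
P' = Q + AᵀP(A−BK) = [4.4581 -1.0929; -1.0929 0.3018]
tr(P') = 4.7599


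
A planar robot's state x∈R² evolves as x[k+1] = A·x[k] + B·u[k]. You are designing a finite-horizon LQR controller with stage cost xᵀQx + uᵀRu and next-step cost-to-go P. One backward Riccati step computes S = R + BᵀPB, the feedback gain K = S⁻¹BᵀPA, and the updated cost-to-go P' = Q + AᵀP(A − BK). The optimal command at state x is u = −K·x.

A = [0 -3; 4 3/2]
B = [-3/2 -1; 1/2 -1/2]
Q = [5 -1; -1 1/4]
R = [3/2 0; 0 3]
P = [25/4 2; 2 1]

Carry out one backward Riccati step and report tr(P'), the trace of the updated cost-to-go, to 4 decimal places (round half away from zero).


15.9518

BᵀP = [-8.3750 -2.5000; -7.2500 -2.5000]
S = R + BᵀPB = [3/2 0; 0 3] + [11.3125 9.6250; 9.6250 8.5000] = [12.8125 9.6250; 9.6250 11.5000]
BᵀPA = [-10.0000 21.3750; -10.0000 18.0000]
K = S⁻¹·BᵀPA = [-0.3428 1.3265; -0.5827 0.4550]
A−BK = [-1.0968 -0.5553; 3.8800 1.0643]
AᵀP(A−BK) = [6.7455 -0.1851; -0.1851 3.9563]
P' = Q + AᵀP(A−BK) = [11.7455 -1.1851; -1.1851 4.2063]
tr(P') = 15.9518


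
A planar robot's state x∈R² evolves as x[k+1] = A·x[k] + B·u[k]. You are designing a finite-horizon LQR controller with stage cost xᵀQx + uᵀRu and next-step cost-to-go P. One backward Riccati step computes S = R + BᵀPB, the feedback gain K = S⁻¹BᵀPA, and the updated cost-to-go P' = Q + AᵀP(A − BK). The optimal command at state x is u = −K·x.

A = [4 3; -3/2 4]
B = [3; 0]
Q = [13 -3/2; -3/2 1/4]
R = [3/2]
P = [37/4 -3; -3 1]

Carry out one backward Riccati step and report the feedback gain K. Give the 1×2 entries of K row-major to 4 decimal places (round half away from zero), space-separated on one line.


BᵀP = [27.7500 -9.0000]
S = R + BᵀPB = [3/2] + [83.2500] = [84.7500]
BᵀPA = [124.5000 47.2500]
K = S⁻¹·BᵀPA = [1.4690 0.5575]
A−BK = [-0.4071 1.3274; -1.5000 4.0000]
AᵀP(A−BK) = [3.3562 1.0885; 1.0885 0.9071]
P' = Q + AᵀP(A−BK) = [16.3562 -0.4115; -0.4115 1.1571]
tr(P') = 17.5133

1.4690 0.5575


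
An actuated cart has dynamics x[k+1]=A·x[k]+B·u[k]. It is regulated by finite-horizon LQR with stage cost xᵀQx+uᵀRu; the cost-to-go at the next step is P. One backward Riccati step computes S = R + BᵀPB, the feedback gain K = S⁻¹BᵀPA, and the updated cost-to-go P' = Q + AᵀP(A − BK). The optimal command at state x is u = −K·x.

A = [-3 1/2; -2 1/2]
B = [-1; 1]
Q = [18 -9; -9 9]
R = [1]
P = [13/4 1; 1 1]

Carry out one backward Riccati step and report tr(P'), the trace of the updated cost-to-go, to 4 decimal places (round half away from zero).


59.4038

BᵀP = [-2.2500 0.0000]
S = R + BᵀPB = [1] + [2.2500] = [3.2500]
BᵀPA = [6.7500 -1.1250]
K = S⁻¹·BᵀPA = [2.0769 -0.3462]
A−BK = [-0.9231 0.1538; -4.0769 0.8462]
AᵀP(A−BK) = [31.2308 -6.0385; -6.0385 1.1731]
P' = Q + AᵀP(A−BK) = [49.2308 -15.0385; -15.0385 10.1731]
tr(P') = 59.4038


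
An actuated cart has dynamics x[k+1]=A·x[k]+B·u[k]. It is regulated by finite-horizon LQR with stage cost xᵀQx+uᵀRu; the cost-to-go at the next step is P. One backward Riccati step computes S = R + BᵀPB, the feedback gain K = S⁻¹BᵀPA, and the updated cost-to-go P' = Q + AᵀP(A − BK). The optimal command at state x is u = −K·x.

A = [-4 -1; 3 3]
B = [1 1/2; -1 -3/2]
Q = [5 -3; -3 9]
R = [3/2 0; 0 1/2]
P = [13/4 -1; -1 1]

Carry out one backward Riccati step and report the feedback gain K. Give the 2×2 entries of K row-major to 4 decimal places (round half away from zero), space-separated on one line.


BᵀP = [4.2500 -2.0000; 3.1250 -2.0000]
S = R + BᵀPB = [3/2 0; 0 1/2] + [6.2500 5.1250; 5.1250 4.5625] = [7.7500 5.1250; 5.1250 5.0625]
BᵀPA = [-23.0000 -10.2500; -18.5000 -9.1250]
K = S⁻¹·BᵀPA = [-1.6675 -0.3952; -1.9663 -1.4024]
A−BK = [-1.3494 0.0964; -1.6169 0.5012]
AᵀP(A−BK) = [10.2723 1.9663; 1.9663 1.4024]
P' = Q + AᵀP(A−BK) = [15.2723 -1.0337; -1.0337 10.4024]
tr(P') = 25.6747

-1.6675 -0.3952 -1.9663 -1.4024


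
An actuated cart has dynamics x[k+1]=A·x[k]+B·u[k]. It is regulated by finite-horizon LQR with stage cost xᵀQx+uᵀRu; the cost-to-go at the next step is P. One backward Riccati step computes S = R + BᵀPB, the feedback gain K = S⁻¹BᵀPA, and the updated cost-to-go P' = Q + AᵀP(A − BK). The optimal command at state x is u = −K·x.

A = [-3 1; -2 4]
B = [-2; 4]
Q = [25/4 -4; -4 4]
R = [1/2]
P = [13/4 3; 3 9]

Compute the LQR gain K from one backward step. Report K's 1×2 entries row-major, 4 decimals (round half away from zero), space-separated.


BᵀP = [5.5000 30.0000]
S = R + BᵀPB = [1/2] + [109.0000] = [109.5000]
BᵀPA = [-76.5000 125.5000]
K = S⁻¹·BᵀPA = [-0.6986 1.1461]
A−BK = [-4.3973 3.2922; 0.7945 -0.5845]
AᵀP(A−BK) = [47.8048 -36.0719; -36.0719 27.4121]
P' = Q + AᵀP(A−BK) = [54.0548 -40.0719; -40.0719 31.4121]
tr(P') = 85.4669

-0.6986 1.1461


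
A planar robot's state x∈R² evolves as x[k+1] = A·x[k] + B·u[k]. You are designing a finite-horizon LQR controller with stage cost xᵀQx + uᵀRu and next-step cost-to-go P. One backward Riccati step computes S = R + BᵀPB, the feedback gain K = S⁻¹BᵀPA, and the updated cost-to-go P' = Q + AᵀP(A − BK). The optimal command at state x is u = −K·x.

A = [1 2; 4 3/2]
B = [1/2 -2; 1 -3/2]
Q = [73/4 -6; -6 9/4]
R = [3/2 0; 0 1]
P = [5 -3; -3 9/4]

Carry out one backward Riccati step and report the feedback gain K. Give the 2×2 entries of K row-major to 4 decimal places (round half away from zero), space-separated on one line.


BᵀP = [-0.5000 0.7500; -5.5000 2.6250]
S = R + BᵀPB = [3/2 0; 0 1] + [0.5000 -0.1250; -0.1250 7.0625] = [2.0000 -0.1250; -0.1250 8.0625]
BᵀPA = [2.5000 0.1250; 5.0000 -7.0625]
K = S⁻¹·BᵀPA = [1.2900 0.0078; 0.6402 -0.8758]
A−BK = [1.6353 0.2444; 3.6702 0.1785]
AᵀP(A−BK) = [10.5742 -0.6402; -0.6402 0.8758]
P' = Q + AᵀP(A−BK) = [28.8242 -6.6402; -6.6402 3.1258]
tr(P') = 31.9500

1.2900 0.0078 0.6402 -0.8758


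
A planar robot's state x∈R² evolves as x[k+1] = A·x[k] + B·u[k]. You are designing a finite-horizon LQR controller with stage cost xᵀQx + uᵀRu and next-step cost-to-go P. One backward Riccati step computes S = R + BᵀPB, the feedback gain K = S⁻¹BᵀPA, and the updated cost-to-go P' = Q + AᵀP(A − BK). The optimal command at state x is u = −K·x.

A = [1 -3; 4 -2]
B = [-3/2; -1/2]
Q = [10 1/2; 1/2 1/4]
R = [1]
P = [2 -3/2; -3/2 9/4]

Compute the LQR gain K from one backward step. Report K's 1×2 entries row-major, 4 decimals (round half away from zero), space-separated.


BᵀP = [-2.2500 1.1250]
S = R + BᵀPB = [1] + [2.8125] = [3.8125]
BᵀPA = [2.2500 4.5000]
K = S⁻¹·BᵀPA = [0.5902 1.1803]
A−BK = [1.8852 -1.2295; 4.2951 -1.4098]
AᵀP(A−BK) = [24.6721 -5.6557; -5.6557 3.6885]
P' = Q + AᵀP(A−BK) = [34.6721 -5.1557; -5.1557 3.9385]
tr(P') = 38.6107

0.5902 1.1803


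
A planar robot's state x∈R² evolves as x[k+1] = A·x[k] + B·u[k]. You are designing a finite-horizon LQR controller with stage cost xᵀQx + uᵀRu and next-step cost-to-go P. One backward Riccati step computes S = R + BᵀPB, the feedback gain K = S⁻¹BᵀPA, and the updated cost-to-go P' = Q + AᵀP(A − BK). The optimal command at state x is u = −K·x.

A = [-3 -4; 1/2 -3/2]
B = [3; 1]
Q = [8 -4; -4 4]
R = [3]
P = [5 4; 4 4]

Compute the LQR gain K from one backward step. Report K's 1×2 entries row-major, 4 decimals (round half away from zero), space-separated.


-0.6447 -1.3158

BᵀP = [19.0000 16.0000]
S = R + BᵀPB = [3] + [73.0000] = [76.0000]
BᵀPA = [-49.0000 -100.0000]
K = S⁻¹·BᵀPA = [-0.6447 -1.3158]
A−BK = [-1.0658 -0.0526; 1.1447 -0.1842]
AᵀP(A−BK) = [2.4079 2.5263; 2.5263 5.4211]
P' = Q + AᵀP(A−BK) = [10.4079 -1.4737; -1.4737 9.4211]
tr(P') = 19.8289


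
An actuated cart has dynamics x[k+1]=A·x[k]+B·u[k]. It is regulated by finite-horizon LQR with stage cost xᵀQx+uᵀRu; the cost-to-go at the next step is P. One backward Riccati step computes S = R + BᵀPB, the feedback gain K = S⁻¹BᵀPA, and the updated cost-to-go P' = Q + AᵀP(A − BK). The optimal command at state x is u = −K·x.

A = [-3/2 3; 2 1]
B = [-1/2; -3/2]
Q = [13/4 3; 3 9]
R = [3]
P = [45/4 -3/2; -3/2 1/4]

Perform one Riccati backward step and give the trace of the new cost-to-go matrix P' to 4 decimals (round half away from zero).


BᵀP = [-3.3750 0.3750]
S = R + BᵀPB = [3] + [1.1250] = [4.1250]
BᵀPA = [5.8125 -9.7500]
K = S⁻¹·BᵀPA = [1.4091 -2.3636]
A−BK = [-0.7955 1.8182; 4.1136 -2.5455]
AᵀP(A−BK) = [27.1222 -43.1364; -43.1364 69.4545]
P' = Q + AᵀP(A−BK) = [30.3722 -40.1364; -40.1364 78.4545]
tr(P') = 108.8267

108.8267


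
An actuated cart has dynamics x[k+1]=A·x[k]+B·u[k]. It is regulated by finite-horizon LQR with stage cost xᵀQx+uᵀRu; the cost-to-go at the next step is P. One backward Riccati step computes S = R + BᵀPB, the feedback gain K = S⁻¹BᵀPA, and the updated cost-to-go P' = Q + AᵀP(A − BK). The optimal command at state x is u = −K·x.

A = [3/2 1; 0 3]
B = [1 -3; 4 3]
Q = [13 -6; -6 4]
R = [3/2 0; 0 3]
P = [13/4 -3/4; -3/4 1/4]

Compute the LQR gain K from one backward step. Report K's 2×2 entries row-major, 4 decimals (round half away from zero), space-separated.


0.1364 0.3636 -0.3750 -0.0625

BᵀP = [0.2500 0.2500; -12.0000 3.0000]
S = R + BᵀPB = [3/2 0; 0 3] + [1.2500 0.0000; 0.0000 45.0000] = [2.7500 0.0000; 0.0000 48.0000]
BᵀPA = [0.3750 1.0000; -18.0000 -3.0000]
K = S⁻¹·BᵀPA = [0.1364 0.3636; -0.3750 -0.0625]
A−BK = [0.2386 0.4489; 0.5795 1.7330]
AᵀP(A−BK) = [0.5114 0.2386; 0.2386 0.4489]
P' = Q + AᵀP(A−BK) = [13.5114 -5.7614; -5.7614 4.4489]
tr(P') = 17.9602


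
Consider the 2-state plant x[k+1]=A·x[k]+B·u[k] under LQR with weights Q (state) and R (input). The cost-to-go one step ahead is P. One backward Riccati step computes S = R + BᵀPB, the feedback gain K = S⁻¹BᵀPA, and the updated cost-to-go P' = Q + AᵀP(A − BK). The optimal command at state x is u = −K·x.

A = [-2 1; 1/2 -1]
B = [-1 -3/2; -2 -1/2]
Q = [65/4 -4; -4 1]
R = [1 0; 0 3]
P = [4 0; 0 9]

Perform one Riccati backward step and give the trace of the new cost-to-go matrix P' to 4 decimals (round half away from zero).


27.0120

BᵀP = [-4.0000 -18.0000; -6.0000 -4.5000]
S = R + BᵀPB = [1 0; 0 3] + [40.0000 15.0000; 15.0000 11.2500] = [41.0000 15.0000; 15.0000 14.2500]
BᵀPA = [-1.0000 14.0000; 9.7500 -1.5000]
K = S⁻¹·BᵀPA = [-0.4468 0.6180; 1.1545 -0.7557]
A−BK = [-0.7150 0.4843; 0.1837 -0.1420]
AᵀP(A−BK) = [6.5470 -4.5136; -4.5136 3.2150]
P' = Q + AᵀP(A−BK) = [22.7970 -8.5136; -8.5136 4.2150]
tr(P') = 27.0120


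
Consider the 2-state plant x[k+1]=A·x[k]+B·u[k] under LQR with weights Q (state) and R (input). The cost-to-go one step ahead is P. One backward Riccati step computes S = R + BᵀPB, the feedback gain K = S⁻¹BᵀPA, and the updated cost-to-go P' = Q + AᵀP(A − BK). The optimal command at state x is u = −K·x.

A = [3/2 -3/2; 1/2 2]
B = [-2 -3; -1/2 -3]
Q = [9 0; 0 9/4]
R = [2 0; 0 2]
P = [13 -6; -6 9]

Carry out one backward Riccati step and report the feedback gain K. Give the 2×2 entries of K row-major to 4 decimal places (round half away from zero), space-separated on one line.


-0.6051 2.0570 -0.0855 -0.8929

BᵀP = [-23.0000 7.5000; -21.0000 -9.0000]
S = R + BᵀPB = [2 0; 0 2] + [42.2500 46.5000; 46.5000 90.0000] = [44.2500 46.5000; 46.5000 92.0000]
BᵀPA = [-30.7500 49.5000; -36.0000 13.5000]
K = S⁻¹·BᵀPA = [-0.6051 2.0570; -0.0855 -0.8929]
A−BK = [0.0334 -0.0648; -0.0589 0.3497]
AᵀP(A−BK) = [0.8163 -2.6434; -2.6434 11.4843]
P' = Q + AᵀP(A−BK) = [9.8163 -2.6434; -2.6434 13.7343]
tr(P') = 23.5506


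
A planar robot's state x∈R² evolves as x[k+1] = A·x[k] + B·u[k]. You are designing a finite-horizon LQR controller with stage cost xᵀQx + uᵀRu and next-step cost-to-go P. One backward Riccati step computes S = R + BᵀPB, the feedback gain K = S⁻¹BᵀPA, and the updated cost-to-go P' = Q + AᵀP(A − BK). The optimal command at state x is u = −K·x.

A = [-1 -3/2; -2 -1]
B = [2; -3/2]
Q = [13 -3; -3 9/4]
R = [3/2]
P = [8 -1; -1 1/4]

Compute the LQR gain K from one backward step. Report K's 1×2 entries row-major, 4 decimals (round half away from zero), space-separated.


-0.3183 -0.5959

BᵀP = [17.5000 -2.3750]
S = R + BᵀPB = [3/2] + [38.5625] = [40.0625]
BᵀPA = [-12.7500 -23.8750]
K = S⁻¹·BᵀPA = [-0.3183 -0.5959]
A−BK = [-0.3635 -0.3081; -2.4774 -1.8939]
AᵀP(A−BK) = [0.9423 0.9017; 0.9017 1.0218]
P' = Q + AᵀP(A−BK) = [13.9423 -2.0983; -2.0983 3.2718]
tr(P') = 17.2141


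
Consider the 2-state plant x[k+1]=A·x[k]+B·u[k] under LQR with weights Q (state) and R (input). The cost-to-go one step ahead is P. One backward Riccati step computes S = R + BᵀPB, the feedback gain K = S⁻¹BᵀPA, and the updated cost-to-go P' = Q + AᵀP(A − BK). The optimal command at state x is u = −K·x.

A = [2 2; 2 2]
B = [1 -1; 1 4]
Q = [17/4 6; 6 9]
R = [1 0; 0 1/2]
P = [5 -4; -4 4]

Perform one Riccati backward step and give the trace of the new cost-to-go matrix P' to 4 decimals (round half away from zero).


17.2302

BᵀP = [1.0000 0.0000; -21.0000 20.0000]
S = R + BᵀPB = [1 0; 0 1/2] + [1.0000 -1.0000; -1.0000 101.0000] = [2.0000 -1.0000; -1.0000 101.5000]
BᵀPA = [2.0000 2.0000; -2.0000 -2.0000]
K = S⁻¹·BᵀPA = [0.9950 0.9950; -0.0099 -0.0099]
A−BK = [0.9950 0.9950; 1.0446 1.0446]
AᵀP(A−BK) = [1.9901 1.9901; 1.9901 1.9901]
P' = Q + AᵀP(A−BK) = [6.2401 7.9901; 7.9901 10.9901]
tr(P') = 17.2302


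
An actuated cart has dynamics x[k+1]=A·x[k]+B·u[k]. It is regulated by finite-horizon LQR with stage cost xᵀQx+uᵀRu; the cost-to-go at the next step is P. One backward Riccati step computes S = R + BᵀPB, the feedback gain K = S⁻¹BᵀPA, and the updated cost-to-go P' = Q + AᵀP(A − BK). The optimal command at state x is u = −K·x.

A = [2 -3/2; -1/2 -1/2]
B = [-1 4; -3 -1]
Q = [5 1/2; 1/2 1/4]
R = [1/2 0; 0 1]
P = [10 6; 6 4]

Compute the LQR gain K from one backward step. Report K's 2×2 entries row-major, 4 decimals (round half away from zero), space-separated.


BᵀP = [-28.0000 -18.0000; 34.0000 20.0000]
S = R + BᵀPB = [1/2 0; 0 1] + [82.0000 -94.0000; -94.0000 116.0000] = [82.5000 -94.0000; -94.0000 117.0000]
BᵀPA = [-47.0000 51.0000; 58.0000 -61.0000]
K = S⁻¹·BᵀPA = [-0.0576 0.2854; 0.4495 -0.2921]
A−BK = [0.1445 -0.0462; -0.2232 0.0640]
AᵀP(A−BK) = [0.2247 -0.1461; -0.1461 0.1283]
P' = Q + AᵀP(A−BK) = [5.2247 0.3539; 0.3539 0.3783]
tr(P') = 5.6030

-0.0576 0.2854 0.4495 -0.2921


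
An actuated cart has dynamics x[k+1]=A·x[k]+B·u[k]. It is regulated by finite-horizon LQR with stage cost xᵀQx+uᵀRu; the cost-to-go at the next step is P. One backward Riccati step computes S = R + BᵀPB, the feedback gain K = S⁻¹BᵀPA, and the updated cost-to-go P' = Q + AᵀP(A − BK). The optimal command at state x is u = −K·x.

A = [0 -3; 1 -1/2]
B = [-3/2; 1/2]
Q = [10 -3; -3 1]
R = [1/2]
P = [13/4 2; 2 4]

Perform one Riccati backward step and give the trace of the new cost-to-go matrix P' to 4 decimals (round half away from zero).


BᵀP = [-3.8750 -1.0000]
S = R + BᵀPB = [1/2] + [5.3125] = [5.8125]
BᵀPA = [-1.0000 12.1250]
K = S⁻¹·BᵀPA = [-0.1720 2.0860]
A−BK = [-0.2581 0.1290; 1.0860 -1.5430]
AᵀP(A−BK) = [3.8280 -5.9140; -5.9140 10.9570]
P' = Q + AᵀP(A−BK) = [13.8280 -8.9140; -8.9140 11.9570]
tr(P') = 25.7849

25.7849


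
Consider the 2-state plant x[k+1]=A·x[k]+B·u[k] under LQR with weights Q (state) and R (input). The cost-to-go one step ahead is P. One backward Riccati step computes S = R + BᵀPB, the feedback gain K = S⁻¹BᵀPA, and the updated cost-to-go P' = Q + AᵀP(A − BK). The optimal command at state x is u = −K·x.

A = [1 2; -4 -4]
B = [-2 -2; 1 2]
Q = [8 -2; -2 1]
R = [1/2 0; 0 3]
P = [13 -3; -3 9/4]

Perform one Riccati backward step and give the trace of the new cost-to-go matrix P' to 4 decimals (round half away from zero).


27.5444

BᵀP = [-29.0000 8.2500; -32.0000 10.5000]
S = R + BᵀPB = [1/2 0; 0 3] + [66.2500 74.5000; 74.5000 85.0000] = [66.7500 74.5000; 74.5000 88.0000]
BᵀPA = [-62.0000 -91.0000; -74.0000 -106.0000]
K = S⁻¹·BᵀPA = [0.1761 -0.3429; -0.9900 -0.9143]
A−BK = [-0.6278 -0.5143; -2.1961 -1.8286]
AᵀP(A−BK) = [10.6587 9.0857; 9.0857 7.8857]
P' = Q + AᵀP(A−BK) = [18.6587 7.0857; 7.0857 8.8857]
tr(P') = 27.5444


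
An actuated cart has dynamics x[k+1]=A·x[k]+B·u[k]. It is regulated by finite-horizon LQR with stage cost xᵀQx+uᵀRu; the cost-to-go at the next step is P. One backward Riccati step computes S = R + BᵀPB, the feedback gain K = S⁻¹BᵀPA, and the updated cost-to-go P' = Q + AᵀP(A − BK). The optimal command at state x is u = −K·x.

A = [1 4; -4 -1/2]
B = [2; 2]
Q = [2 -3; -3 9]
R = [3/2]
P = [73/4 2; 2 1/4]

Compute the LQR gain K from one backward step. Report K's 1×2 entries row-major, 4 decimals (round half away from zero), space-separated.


0.2459 1.7459

BᵀP = [40.5000 4.5000]
S = R + BᵀPB = [3/2] + [90.0000] = [91.5000]
BᵀPA = [22.5000 159.7500]
K = S⁻¹·BᵀPA = [0.2459 1.7459]
A−BK = [0.5082 0.5082; -4.4918 -3.9918]
AᵀP(A−BK) = [0.7172 1.2172; 1.2172 5.1547]
P' = Q + AᵀP(A−BK) = [2.7172 -1.7828; -1.7828 14.1547]
tr(P') = 16.8719


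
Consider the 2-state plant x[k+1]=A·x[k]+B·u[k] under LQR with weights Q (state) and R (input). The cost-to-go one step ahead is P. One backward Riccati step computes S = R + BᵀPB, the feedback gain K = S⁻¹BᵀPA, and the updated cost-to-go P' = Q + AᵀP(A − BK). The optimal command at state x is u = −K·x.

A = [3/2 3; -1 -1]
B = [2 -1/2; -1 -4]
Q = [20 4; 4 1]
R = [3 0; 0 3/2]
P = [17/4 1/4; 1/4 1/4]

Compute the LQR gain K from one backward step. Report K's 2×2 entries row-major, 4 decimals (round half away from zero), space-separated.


0.6155 1.1985 -0.0540 -0.2787

BᵀP = [8.2500 0.2500; -3.1250 -1.1250]
S = R + BᵀPB = [3 0; 0 3/2] + [16.2500 -5.1250; -5.1250 6.0625] = [19.2500 -5.1250; -5.1250 7.5625]
BᵀPA = [12.1250 24.5000; -3.5625 -8.2500]
K = S⁻¹·BᵀPA = [0.6155 1.1985; -0.0540 -0.2787]
A−BK = [0.2420 0.4636; -0.6003 -0.9162]
AᵀP(A−BK) = [1.4073 2.7250; 2.7250 5.3368]
P' = Q + AᵀP(A−BK) = [21.4073 6.7250; 6.7250 6.3368]
tr(P') = 27.7441


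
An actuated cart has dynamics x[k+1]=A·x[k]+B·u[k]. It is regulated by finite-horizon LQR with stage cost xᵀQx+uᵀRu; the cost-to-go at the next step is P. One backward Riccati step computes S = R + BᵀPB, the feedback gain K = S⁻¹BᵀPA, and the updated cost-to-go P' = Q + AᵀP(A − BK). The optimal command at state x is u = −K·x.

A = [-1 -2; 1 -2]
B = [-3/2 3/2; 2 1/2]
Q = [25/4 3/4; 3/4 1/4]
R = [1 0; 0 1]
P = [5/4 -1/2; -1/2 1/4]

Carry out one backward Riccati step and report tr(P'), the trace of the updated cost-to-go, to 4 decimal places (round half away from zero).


7.2468

BᵀP = [-2.8750 1.2500; 1.6250 -0.6250]
S = R + BᵀPB = [1 0; 0 1] + [6.8125 -3.6875; -3.6875 2.1250] = [7.8125 -3.6875; -3.6875 3.1250]
BᵀPA = [4.1250 3.2500; -2.2500 -2.0000]
K = S⁻¹·BᵀPA = [0.4247 0.2571; -0.2189 -0.3366]
A−BK = [-0.0347 -1.1094; 0.2600 -2.3460]
AᵀP(A−BK) = [0.2557 0.1820; 0.1820 0.4912]
P' = Q + AᵀP(A−BK) = [6.5057 0.9320; 0.9320 0.7412]
tr(P') = 7.2468


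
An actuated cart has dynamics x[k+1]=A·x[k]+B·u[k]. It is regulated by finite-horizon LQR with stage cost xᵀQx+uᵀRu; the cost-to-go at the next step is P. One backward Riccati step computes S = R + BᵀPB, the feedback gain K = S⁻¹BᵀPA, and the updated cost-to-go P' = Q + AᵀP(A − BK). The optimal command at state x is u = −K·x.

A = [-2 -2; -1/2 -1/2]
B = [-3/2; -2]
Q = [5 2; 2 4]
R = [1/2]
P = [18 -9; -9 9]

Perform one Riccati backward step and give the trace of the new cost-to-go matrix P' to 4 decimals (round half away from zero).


85.8424

BᵀP = [-9.0000 -4.5000]
S = R + BᵀPB = [1/2] + [22.5000] = [23.0000]
BᵀPA = [20.2500 20.2500]
K = S⁻¹·BᵀPA = [0.8804 0.8804]
A−BK = [-0.6793 -0.6793; 1.2609 1.2609]
AᵀP(A−BK) = [38.4212 38.4212; 38.4212 38.4212]
P' = Q + AᵀP(A−BK) = [43.4212 40.4212; 40.4212 42.4212]
tr(P') = 85.8424


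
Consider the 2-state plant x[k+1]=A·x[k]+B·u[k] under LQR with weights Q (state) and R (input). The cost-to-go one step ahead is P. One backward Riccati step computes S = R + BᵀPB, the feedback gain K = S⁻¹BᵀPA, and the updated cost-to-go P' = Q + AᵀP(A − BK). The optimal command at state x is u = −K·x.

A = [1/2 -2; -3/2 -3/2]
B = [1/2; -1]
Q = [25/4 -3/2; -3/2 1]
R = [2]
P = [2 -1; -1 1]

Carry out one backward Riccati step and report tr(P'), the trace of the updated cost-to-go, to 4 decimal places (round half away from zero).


BᵀP = [2.0000 -1.5000]
S = R + BᵀPB = [2] + [2.5000] = [4.5000]
BᵀPA = [3.2500 -1.7500]
K = S⁻¹·BᵀPA = [0.7222 -0.3889]
A−BK = [0.1389 -1.8056; -0.7778 -1.8889]
AᵀP(A−BK) = [1.9028 -0.7361; -0.7361 3.5694]
P' = Q + AᵀP(A−BK) = [8.1528 -2.2361; -2.2361 4.5694]
tr(P') = 12.7222

12.7222


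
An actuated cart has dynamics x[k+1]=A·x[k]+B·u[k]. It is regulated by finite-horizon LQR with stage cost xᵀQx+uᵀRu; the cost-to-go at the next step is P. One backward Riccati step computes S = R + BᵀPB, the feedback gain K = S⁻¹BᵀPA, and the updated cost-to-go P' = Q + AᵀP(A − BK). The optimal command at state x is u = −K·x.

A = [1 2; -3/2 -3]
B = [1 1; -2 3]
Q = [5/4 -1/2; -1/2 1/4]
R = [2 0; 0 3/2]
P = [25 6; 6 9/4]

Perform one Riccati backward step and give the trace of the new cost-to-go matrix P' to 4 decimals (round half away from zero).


BᵀP = [13.0000 1.5000; 43.0000 12.7500]
S = R + BᵀPB = [2 0; 0 3/2] + [10.0000 17.5000; 17.5000 81.2500] = [12.0000 17.5000; 17.5000 82.7500]
BᵀPA = [10.7500 21.5000; 23.8750 47.7500]
K = S⁻¹·BᵀPA = [0.6869 1.3739; 0.1432 0.2865]
A−BK = [0.1698 0.3396; -0.5559 -1.1118]
AᵀP(A−BK) = [1.2580 2.5159; 2.5159 5.0319]
P' = Q + AᵀP(A−BK) = [2.5080 2.0159; 2.0159 5.2819]
tr(P') = 7.7898

7.7898


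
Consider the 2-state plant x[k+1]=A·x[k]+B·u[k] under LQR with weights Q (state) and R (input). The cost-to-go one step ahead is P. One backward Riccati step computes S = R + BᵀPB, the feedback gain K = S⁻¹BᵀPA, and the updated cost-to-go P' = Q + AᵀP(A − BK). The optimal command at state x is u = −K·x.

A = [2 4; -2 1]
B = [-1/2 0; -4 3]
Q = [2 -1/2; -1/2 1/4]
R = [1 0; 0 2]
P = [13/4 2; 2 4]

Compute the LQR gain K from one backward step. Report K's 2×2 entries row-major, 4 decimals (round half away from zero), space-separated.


-0.2526 -1.3391 -0.6548 -0.8498

BᵀP = [-9.6250 -17.0000; 6.0000 12.0000]
S = R + BᵀPB = [1 0; 0 2] + [72.8125 -51.0000; -51.0000 36.0000] = [73.8125 -51.0000; -51.0000 38.0000]
BᵀPA = [14.7500 -55.5000; -12.0000 36.0000]
K = S⁻¹·BᵀPA = [-0.2526 -1.3391; -0.6548 -0.8498]
A−BK = [1.8737 3.3305; -1.0460 -1.8069]
AᵀP(A−BK) = [8.8682 15.5536; 15.5536 28.2747]
P' = Q + AᵀP(A−BK) = [10.8682 15.0536; 15.0536 28.5247]
tr(P') = 39.3929
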